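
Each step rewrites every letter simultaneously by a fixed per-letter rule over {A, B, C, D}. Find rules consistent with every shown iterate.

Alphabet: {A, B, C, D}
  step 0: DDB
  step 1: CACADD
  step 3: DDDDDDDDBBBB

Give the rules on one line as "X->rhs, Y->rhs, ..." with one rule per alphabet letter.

A->B, B->DD, C->B, D->CA

  step 0 ⇒ step 1: DDB ⇒ CA·CA·DD
    B ↦ DD
    D ↦ CA
    A ↦ B  (constrained at step 1)
    C ↦ B  (constrained at step 1)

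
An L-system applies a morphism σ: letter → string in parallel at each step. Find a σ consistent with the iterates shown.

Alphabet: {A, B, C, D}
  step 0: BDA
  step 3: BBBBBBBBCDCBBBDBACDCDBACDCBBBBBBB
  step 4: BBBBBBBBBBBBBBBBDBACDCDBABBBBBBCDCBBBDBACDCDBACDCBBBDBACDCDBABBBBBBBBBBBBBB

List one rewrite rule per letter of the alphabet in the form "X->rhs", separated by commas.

A->B, B->BB, C->DBA, D->CDC

  step 3 ⇒ step 4: BBBBBBBBCDCBBBDBACDCDBACDCBBBBBBB ⇒ BB·BB·BB·BB·BB·BB·BB·BB·DBA·CDC·DBA·BB·BB·BB·CDC·BB·B·DBA·CDC·DBA·CDC·BB·B·DBA·CDC·DBA·BB·BB·BB·BB·BB·BB·BB
    A ↦ B
    B ↦ BB
    C ↦ DBA
    D ↦ CDC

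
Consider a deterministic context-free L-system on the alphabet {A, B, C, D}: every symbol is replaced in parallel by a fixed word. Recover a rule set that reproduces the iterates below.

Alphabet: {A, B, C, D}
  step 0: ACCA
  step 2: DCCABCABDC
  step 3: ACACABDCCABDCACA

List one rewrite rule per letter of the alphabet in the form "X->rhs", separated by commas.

  step 2 ⇒ step 3: DCCABCABDC ⇒ A·CA·CA·B·DC·CA·B·DC·A·CA
    A ↦ B
    B ↦ DC
    C ↦ CA
    D ↦ A

A->B, B->DC, C->CA, D->A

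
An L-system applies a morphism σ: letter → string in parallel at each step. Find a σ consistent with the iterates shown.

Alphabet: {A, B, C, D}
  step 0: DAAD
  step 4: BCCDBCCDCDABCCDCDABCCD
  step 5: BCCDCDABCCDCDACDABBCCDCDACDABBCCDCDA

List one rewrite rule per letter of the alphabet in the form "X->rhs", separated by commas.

A->B, B->BC, C->CD, D->A

  step 4 ⇒ step 5: BCCDBCCDCDABCCDCDABCCD ⇒ BC·CD·CD·A·BC·CD·CD·A·CD·A·B·BC·CD·CD·A·CD·A·B·BC·CD·CD·A
    A ↦ B
    B ↦ BC
    C ↦ CD
    D ↦ A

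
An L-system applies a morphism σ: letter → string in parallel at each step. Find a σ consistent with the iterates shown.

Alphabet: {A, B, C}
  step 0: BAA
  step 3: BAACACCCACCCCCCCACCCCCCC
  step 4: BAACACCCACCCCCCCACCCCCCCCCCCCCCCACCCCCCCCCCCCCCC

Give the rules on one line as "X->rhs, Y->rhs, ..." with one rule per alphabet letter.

A->AC, B->BA, C->CC

  step 3 ⇒ step 4: BAACACCCACCCCCCCACCCCCCC ⇒ BA·AC·AC·CC·AC·CC·CC·CC·AC·CC·CC·CC·CC·CC·CC·CC·AC·CC·CC·CC·CC·CC·CC·CC
    A ↦ AC
    B ↦ BA
    C ↦ CC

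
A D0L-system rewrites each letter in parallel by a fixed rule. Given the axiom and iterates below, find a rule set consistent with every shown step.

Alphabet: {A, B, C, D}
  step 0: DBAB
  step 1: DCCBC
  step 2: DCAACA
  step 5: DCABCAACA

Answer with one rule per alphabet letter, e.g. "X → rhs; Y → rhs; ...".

  step 1 ⇒ step 2: DCCBC ⇒ DC·A·A·C·A
    B ↦ C
    C ↦ A
    D ↦ DC
  step 0 ⇒ step 1: DBAB ⇒ DC·C·B·C
    A ↦ B

A->B, B->C, C->A, D->DC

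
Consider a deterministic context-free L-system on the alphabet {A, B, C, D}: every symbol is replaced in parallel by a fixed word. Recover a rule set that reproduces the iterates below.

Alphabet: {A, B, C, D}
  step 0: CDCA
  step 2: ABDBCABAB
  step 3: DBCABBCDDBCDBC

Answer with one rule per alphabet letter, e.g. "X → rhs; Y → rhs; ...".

  step 2 ⇒ step 3: ABDBCABAB ⇒ D·BC·AB·BC·D·D·BC·D·BC
    A ↦ D
    B ↦ BC
    C ↦ D
    D ↦ AB

A->D, B->BC, C->D, D->AB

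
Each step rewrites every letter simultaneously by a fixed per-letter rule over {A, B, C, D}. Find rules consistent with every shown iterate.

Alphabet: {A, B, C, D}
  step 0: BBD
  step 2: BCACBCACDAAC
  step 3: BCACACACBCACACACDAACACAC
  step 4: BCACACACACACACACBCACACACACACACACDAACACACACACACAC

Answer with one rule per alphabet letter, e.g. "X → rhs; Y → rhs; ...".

A->AC, B->BC, C->AC, D->DA

  step 3 ⇒ step 4: BCACACACBCACACACDAACACAC ⇒ BC·AC·AC·AC·AC·AC·AC·AC·BC·AC·AC·AC·AC·AC·AC·AC·DA·AC·AC·AC·AC·AC·AC·AC
    A ↦ AC
    B ↦ BC
    C ↦ AC
    D ↦ DA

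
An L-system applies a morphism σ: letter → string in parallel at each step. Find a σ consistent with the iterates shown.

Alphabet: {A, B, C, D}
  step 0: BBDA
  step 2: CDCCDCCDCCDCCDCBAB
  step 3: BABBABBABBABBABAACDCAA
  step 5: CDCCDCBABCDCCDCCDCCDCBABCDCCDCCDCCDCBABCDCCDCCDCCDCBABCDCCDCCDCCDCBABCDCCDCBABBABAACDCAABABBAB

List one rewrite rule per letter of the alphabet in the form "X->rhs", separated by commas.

A->CDC, B->AA, C->B, D->A

  step 2 ⇒ step 3: CDCCDCCDCCDCCDCBAB ⇒ B·A·B·B·A·B·B·A·B·B·A·B·B·A·B·AA·CDC·AA
    A ↦ CDC
    B ↦ AA
    C ↦ B
    D ↦ A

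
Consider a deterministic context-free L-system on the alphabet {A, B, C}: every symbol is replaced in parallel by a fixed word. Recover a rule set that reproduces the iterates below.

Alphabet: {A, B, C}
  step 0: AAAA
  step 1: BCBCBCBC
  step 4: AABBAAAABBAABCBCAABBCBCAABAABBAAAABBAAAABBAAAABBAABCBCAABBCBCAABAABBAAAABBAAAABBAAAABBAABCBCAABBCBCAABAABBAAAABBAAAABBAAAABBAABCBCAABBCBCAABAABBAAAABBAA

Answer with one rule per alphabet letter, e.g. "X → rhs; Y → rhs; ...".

  step 0 ⇒ step 1: AAAA ⇒ BC·BC·BC·BC
    A ↦ BC
    B ↦ AAB  (constrained at step 1)
    C ↦ BAA  (constrained at step 1)

A->BC, B->AAB, C->BAA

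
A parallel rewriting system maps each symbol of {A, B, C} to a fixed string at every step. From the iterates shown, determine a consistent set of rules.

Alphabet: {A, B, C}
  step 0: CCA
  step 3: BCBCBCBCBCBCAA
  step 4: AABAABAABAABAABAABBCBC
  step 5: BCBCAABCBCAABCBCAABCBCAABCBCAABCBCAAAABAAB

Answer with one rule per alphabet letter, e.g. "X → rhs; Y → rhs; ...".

A->BC, B->AA, C->B

  step 4 ⇒ step 5: AABAABAABAABAABAABBCBC ⇒ BC·BC·AA·BC·BC·AA·BC·BC·AA·BC·BC·AA·BC·BC·AA·BC·BC·AA·AA·B·AA·B
    A ↦ BC
    B ↦ AA
    C ↦ B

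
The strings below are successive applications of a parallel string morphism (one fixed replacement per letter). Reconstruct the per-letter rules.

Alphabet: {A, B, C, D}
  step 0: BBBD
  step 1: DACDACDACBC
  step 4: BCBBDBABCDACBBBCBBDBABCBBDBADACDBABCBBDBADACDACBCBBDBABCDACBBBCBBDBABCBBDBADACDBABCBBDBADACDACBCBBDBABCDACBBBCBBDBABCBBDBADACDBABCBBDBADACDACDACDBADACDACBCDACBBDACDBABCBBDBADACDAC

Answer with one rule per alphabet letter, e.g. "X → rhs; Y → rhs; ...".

A->BB, B->DAC, C->DBA, D->BC

  step 0 ⇒ step 1: BBBD ⇒ DAC·DAC·DAC·BC
    B ↦ DAC
    D ↦ BC
    A ↦ BB  (constrained at step 1)
    C ↦ DBA  (constrained at step 1)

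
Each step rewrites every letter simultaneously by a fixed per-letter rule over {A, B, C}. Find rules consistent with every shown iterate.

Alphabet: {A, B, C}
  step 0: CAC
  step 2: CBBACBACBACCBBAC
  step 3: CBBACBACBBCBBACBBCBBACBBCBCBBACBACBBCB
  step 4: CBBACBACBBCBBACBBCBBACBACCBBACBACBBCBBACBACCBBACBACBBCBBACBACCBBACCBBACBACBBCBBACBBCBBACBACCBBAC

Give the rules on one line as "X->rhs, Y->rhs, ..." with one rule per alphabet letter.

A->BB, B->BAC, C->CB

  step 3 ⇒ step 4: CBBACBACBBCBBACBBCBBACBBCBCBBACBACBBCB ⇒ CB·BAC·BAC·BB·CB·BAC·BB·CB·BAC·BAC·CB·BAC·BAC·BB·CB·BAC·BAC·CB·BAC·BAC·BB·CB·BAC·BAC·CB·BAC·CB·BAC·BAC·BB·CB·BAC·BB·CB·BAC·BAC·CB·BAC
    A ↦ BB
    B ↦ BAC
    C ↦ CB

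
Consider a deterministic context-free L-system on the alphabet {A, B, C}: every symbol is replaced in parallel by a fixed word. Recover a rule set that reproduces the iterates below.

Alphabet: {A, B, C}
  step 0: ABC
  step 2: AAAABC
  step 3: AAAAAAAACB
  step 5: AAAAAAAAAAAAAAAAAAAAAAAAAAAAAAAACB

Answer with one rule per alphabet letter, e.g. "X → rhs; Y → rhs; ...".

A->AA, B->C, C->B

  step 2 ⇒ step 3: AAAABC ⇒ AA·AA·AA·AA·C·B
    A ↦ AA
    B ↦ C
    C ↦ B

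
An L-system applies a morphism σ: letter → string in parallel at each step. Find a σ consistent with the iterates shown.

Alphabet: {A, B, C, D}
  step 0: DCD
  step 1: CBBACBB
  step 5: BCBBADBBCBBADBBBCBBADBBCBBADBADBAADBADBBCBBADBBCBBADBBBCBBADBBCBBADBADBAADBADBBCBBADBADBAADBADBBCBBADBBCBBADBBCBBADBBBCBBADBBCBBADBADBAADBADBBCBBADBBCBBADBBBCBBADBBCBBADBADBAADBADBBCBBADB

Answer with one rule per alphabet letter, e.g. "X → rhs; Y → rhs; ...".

  step 0 ⇒ step 1: DCD ⇒ CBB·A·CBB
    C ↦ A
    D ↦ CBB
    A ↦ B  (constrained at step 1)
    B ↦ ADB  (constrained at step 1)

A->B, B->ADB, C->A, D->CBB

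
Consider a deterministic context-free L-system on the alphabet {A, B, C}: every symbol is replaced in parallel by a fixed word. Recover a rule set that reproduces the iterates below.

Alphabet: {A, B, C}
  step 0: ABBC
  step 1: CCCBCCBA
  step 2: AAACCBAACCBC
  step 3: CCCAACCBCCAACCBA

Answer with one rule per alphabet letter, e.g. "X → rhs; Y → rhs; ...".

  step 2 ⇒ step 3: AAACCBAACCBC ⇒ C·C·C·A·A·CCB·C·C·A·A·CCB·A
    A ↦ C
    B ↦ CCB
    C ↦ A

A->C, B->CCB, C->A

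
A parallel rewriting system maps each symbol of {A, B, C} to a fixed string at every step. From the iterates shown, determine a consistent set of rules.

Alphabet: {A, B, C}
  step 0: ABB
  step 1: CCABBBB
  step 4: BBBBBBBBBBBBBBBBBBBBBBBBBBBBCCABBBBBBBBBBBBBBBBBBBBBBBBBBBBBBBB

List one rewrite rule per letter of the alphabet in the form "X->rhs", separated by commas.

  step 0 ⇒ step 1: ABB ⇒ CCA·BB·BB
    A ↦ CCA
    B ↦ BB
    C ↦ BB  (constrained at step 1)

A->CCA, B->BB, C->BB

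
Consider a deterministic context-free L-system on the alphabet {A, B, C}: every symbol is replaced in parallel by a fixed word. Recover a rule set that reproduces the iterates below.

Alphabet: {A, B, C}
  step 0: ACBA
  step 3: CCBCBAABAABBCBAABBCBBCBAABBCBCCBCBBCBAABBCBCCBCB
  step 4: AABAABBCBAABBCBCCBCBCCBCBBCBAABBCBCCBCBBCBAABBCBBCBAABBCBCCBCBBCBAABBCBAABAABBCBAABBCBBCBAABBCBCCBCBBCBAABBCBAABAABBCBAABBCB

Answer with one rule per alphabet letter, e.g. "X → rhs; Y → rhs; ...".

  step 3 ⇒ step 4: CCBCBAABAABBCBAABBCBBCBAABBCBCCBCBBCBAABBCBCCBCB ⇒ AAB·AAB·BCB·AAB·BCB·C·C·BCB·C·C·BCB·BCB·AAB·BCB·C·C·BCB·BCB·AAB·BCB·BCB·AAB·BCB·C·C·BCB·BCB·AAB·BCB·AAB·AAB·BCB·AAB·BCB·BCB·AAB·BCB·C·C·BCB·BCB·AAB·BCB·AAB·AAB·BCB·AAB·BCB
    A ↦ C
    B ↦ BCB
    C ↦ AAB

A->C, B->BCB, C->AAB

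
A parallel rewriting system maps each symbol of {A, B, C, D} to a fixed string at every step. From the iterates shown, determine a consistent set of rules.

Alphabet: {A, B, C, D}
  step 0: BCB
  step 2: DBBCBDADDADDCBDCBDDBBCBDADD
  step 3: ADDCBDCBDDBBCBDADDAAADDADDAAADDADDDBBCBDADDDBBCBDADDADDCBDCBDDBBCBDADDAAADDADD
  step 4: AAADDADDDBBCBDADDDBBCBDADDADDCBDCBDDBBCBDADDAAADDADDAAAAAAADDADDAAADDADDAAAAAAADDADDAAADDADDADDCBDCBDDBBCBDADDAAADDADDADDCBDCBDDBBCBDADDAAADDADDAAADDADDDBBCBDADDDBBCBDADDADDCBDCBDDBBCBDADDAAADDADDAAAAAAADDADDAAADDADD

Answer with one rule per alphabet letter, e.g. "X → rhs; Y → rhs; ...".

  step 3 ⇒ step 4: ADDCBDCBDDBBCBDADDAAADDADDAAADDADDDBBCBDADDDBBCBDADDADDCBDCBDDBBCBDADDAAADDADD ⇒ AA·ADD·ADD·DBB·CBD·ADD·DBB·CBD·ADD·ADD·CBD·CBD·DBB·CBD·ADD·AA·ADD·ADD·AA·AA·AA·ADD·ADD·AA·ADD·ADD·AA·AA·AA·ADD·ADD·AA·ADD·ADD·ADD·CBD·CBD·DBB·CBD·ADD·AA·ADD·ADD·ADD·CBD·CBD·DBB·CBD·ADD·AA·ADD·ADD·AA·ADD·ADD·DBB·CBD·ADD·DBB·CBD·ADD·ADD·CBD·CBD·DBB·CBD·ADD·AA·ADD·ADD·AA·AA·AA·ADD·ADD·AA·ADD·ADD
    A ↦ AA
    B ↦ CBD
    C ↦ DBB
    D ↦ ADD

A->AA, B->CBD, C->DBB, D->ADD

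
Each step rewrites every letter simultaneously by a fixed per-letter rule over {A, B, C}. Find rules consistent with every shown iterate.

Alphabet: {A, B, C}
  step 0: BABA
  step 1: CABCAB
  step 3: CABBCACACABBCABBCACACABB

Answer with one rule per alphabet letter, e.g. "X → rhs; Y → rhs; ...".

A->B, B->CA, C->CAB

  step 0 ⇒ step 1: BABA ⇒ CA·B·CA·B
    A ↦ B
    B ↦ CA
    C ↦ CAB  (constrained at step 1)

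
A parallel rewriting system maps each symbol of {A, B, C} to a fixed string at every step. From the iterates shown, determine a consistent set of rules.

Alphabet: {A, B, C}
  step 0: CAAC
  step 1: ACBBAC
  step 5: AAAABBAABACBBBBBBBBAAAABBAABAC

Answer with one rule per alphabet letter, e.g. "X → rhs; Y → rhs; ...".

  step 0 ⇒ step 1: CAAC ⇒ AC·B·B·AC
    A ↦ B
    C ↦ AC
    B ↦ AA  (constrained at step 1)

A->B, B->AA, C->AC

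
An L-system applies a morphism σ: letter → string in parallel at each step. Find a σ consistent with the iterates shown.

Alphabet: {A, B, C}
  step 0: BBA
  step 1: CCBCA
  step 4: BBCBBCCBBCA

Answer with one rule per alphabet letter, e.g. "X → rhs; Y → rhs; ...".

  step 0 ⇒ step 1: BBA ⇒ C·C·BCA
    A ↦ BCA
    B ↦ C
    C ↦ B  (constrained at step 1)

A->BCA, B->C, C->B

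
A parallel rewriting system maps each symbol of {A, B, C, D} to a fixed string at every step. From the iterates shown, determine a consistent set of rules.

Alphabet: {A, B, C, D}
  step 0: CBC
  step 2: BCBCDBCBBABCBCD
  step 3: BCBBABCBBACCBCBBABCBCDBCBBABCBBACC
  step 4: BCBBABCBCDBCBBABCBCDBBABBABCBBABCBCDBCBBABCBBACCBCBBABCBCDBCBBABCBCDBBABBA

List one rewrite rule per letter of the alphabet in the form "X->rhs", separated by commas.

  step 3 ⇒ step 4: BCBBABCBBACCBCBBABCBCDBCBBABCBBACC ⇒ BC·BBA·BC·BC·D·BC·BBA·BC·BC·D·BBA·BBA·BC·BBA·BC·BC·D·BC·BBA·BC·BBA·CC·BC·BBA·BC·BC·D·BC·BBA·BC·BC·D·BBA·BBA
    A ↦ D
    B ↦ BC
    C ↦ BBA
    D ↦ CC

A->D, B->BC, C->BBA, D->CC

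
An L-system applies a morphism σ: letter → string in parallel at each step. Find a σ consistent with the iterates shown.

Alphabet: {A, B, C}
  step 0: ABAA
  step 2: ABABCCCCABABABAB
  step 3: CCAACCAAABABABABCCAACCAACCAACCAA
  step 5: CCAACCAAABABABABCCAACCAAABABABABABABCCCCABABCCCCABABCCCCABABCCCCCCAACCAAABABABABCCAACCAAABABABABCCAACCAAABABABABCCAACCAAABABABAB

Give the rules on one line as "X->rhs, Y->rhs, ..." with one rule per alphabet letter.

A->CC, B->AA, C->AB

  step 2 ⇒ step 3: ABABCCCCABABABAB ⇒ CC·AA·CC·AA·AB·AB·AB·AB·CC·AA·CC·AA·CC·AA·CC·AA
    A ↦ CC
    B ↦ AA
    C ↦ AB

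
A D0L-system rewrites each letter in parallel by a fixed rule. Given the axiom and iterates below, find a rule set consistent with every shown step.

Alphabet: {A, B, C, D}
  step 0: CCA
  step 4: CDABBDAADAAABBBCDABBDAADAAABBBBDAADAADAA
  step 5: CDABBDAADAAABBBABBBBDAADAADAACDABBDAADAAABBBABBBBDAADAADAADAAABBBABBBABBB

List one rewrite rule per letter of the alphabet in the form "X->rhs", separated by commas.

A->B, B->DAA, C->CD, D->AB

  step 4 ⇒ step 5: CDABBDAADAAABBBCDABBDAADAAABBBBDAADAADAA ⇒ CD·AB·B·DAA·DAA·AB·B·B·AB·B·B·B·DAA·DAA·DAA·CD·AB·B·DAA·DAA·AB·B·B·AB·B·B·B·DAA·DAA·DAA·DAA·AB·B·B·AB·B·B·AB·B·B
    A ↦ B
    B ↦ DAA
    C ↦ CD
    D ↦ AB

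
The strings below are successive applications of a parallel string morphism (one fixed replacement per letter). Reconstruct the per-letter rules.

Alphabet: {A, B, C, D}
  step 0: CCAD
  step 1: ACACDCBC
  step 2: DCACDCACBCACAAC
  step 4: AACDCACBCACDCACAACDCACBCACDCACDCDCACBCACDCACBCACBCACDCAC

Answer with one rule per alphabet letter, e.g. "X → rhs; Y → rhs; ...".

  step 1 ⇒ step 2: ACACDCBC ⇒ DC·AC·DC·AC·BC·AC·A·AC
    A ↦ DC
    B ↦ A
    C ↦ AC
    D ↦ BC

A->DC, B->A, C->AC, D->BC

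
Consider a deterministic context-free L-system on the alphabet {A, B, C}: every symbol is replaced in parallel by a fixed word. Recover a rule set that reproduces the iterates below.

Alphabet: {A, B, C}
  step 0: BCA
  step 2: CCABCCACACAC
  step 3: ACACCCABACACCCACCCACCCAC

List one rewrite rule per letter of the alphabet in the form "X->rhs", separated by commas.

  step 2 ⇒ step 3: CCABCCACACAC ⇒ AC·AC·CC·AB·AC·AC·CC·AC·CC·AC·CC·AC
    A ↦ CC
    B ↦ AB
    C ↦ AC

A->CC, B->AB, C->AC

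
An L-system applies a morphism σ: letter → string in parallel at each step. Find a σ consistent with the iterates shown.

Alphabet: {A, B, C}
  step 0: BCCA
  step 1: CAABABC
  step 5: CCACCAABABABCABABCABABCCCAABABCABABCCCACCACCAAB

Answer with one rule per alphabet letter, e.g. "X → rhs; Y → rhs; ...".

  step 0 ⇒ step 1: BCCA ⇒ CA·AB·AB·C
    A ↦ C
    B ↦ CA
    C ↦ AB

A->C, B->CA, C->AB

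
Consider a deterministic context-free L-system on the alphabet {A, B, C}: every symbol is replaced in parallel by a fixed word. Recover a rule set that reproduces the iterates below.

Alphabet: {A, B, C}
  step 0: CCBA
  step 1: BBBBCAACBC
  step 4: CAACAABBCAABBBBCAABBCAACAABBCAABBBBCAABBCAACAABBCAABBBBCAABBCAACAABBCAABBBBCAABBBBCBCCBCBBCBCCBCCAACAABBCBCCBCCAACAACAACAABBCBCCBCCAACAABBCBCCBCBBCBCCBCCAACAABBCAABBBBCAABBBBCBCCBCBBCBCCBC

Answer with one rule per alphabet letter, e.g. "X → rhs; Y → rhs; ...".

  step 0 ⇒ step 1: CCBA ⇒ BB·BB·CAA·CBC
    A ↦ CBC
    B ↦ CAA
    C ↦ BB

A->CBC, B->CAA, C->BB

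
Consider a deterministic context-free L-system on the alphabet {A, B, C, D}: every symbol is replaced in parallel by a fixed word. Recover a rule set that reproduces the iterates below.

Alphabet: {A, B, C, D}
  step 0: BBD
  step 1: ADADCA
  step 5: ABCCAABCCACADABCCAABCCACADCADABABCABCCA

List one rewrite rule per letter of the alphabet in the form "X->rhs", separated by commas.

  step 0 ⇒ step 1: BBD ⇒ AD·AD·CA
    B ↦ AD
    D ↦ CA
    A ↦ C  (constrained at step 1)
    C ↦ AB  (constrained at step 1)

A->C, B->AD, C->AB, D->CA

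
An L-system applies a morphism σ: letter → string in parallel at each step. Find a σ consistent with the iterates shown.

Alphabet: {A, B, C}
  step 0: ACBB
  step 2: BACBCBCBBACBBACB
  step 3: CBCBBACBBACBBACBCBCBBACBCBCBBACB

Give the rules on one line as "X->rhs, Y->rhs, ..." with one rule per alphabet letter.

A->CB, B->CB, C->BA

  step 2 ⇒ step 3: BACBCBCBBACBBACB ⇒ CB·CB·BA·CB·BA·CB·BA·CB·CB·CB·BA·CB·CB·CB·BA·CB
    A ↦ CB
    B ↦ CB
    C ↦ BA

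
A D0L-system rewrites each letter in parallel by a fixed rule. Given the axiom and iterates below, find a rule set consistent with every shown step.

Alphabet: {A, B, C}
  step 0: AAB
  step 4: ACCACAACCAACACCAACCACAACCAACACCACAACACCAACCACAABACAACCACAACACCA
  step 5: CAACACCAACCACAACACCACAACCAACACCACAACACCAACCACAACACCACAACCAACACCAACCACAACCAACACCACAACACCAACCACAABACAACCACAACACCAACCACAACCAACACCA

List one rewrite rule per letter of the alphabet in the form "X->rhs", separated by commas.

  step 4 ⇒ step 5: ACCACAACCAACACCAACCACAACCAACACCACAACACCAACCACAABACAACCACAACACCA ⇒ CA·AC·AC·CA·AC·CA·CA·AC·AC·CA·CA·AC·CA·AC·AC·CA·CA·AC·AC·CA·AC·CA·CA·AC·AC·CA·CA·AC·CA·AC·AC·CA·AC·CA·CA·AC·CA·AC·AC·CA·CA·AC·AC·CA·AC·CA·CA·ABA·CA·AC·CA·CA·AC·AC·CA·AC·CA·CA·AC·CA·AC·AC·CA
    A ↦ CA
    B ↦ ABA
    C ↦ AC

A->CA, B->ABA, C->AC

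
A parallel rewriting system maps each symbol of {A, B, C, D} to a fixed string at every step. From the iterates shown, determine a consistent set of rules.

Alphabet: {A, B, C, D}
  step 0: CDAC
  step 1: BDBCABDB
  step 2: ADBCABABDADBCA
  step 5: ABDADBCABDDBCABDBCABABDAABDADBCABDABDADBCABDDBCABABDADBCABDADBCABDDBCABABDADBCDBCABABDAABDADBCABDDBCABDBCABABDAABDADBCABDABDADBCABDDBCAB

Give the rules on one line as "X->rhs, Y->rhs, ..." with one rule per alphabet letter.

A->ABD, B->A, C->B, D->DBC

  step 1 ⇒ step 2: BDBCABDB ⇒ A·DBC·A·B·ABD·A·DBC·A
    A ↦ ABD
    B ↦ A
    C ↦ B
    D ↦ DBC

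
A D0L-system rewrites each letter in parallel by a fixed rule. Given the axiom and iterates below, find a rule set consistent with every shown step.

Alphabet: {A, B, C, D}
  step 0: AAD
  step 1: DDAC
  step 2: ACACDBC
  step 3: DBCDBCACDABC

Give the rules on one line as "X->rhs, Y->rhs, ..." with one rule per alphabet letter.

A->D, B->DA, C->BC, D->AC

  step 2 ⇒ step 3: ACACDBC ⇒ D·BC·D·BC·AC·DA·BC
    A ↦ D
    B ↦ DA
    C ↦ BC
    D ↦ AC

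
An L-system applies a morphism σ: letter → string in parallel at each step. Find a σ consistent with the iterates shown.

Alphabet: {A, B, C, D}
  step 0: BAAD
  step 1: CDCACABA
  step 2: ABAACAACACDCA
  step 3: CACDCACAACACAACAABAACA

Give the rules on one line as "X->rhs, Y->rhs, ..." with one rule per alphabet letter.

  step 2 ⇒ step 3: ABAACAACACDCA ⇒ CA·CD·CA·CA·A·CA·CA·A·CA·A·BA·A·CA
    A ↦ CA
    B ↦ CD
    C ↦ A
    D ↦ BA

A->CA, B->CD, C->A, D->BA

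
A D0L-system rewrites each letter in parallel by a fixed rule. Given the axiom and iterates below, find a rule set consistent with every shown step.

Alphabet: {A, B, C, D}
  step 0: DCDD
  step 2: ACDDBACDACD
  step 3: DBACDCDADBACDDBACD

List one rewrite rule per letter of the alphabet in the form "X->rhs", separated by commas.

  step 2 ⇒ step 3: ACDDBACDACD ⇒ DB·A·CD·CD·A·DB·A·CD·DB·A·CD
    A ↦ DB
    B ↦ A
    C ↦ A
    D ↦ CD

A->DB, B->A, C->A, D->CD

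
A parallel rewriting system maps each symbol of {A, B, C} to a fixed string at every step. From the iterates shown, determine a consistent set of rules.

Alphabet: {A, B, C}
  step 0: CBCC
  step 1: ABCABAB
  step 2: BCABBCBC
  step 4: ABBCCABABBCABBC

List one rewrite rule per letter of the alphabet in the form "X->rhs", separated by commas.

A->B, B->C, C->AB

  step 1 ⇒ step 2: ABCABAB ⇒ B·C·AB·B·C·B·C
    A ↦ B
    B ↦ C
    C ↦ AB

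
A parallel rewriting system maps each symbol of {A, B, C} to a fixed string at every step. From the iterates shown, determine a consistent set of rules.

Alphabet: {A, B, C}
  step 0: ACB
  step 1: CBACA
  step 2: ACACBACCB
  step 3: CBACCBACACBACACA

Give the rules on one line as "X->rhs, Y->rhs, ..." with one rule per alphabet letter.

A->CB, B->A, C->AC

  step 2 ⇒ step 3: ACACBACCB ⇒ CB·AC·CB·AC·A·CB·AC·AC·A
    A ↦ CB
    B ↦ A
    C ↦ AC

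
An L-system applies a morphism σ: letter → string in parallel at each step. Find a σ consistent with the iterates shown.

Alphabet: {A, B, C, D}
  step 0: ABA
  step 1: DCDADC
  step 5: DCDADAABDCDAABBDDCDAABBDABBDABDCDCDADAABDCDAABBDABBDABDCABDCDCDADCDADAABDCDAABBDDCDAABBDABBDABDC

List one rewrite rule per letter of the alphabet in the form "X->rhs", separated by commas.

  step 0 ⇒ step 1: ABA ⇒ DC·DA·DC
    A ↦ DC
    B ↦ DA
    C ↦ BD  (constrained at step 1)
    D ↦ AB  (constrained at step 1)

A->DC, B->DA, C->BD, D->AB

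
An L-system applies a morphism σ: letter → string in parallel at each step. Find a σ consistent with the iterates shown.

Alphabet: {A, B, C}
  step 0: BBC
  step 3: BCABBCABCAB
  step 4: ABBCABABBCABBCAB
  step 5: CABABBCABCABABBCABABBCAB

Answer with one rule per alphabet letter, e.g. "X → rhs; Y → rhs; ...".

A->C, B->AB, C->B

  step 4 ⇒ step 5: ABBCABABBCABBCAB ⇒ C·AB·AB·B·C·AB·C·AB·AB·B·C·AB·AB·B·C·AB
    A ↦ C
    B ↦ AB
    C ↦ B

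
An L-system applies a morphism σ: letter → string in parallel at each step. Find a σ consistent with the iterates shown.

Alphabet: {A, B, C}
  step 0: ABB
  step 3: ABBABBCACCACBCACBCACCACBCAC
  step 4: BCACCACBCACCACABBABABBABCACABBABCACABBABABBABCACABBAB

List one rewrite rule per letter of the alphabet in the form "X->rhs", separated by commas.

  step 3 ⇒ step 4: ABBABBCACCACBCACBCACCACBCAC ⇒ B·CAC·CAC·B·CAC·CAC·AB·B·AB·AB·B·AB·CAC·AB·B·AB·CAC·AB·B·AB·AB·B·AB·CAC·AB·B·AB
    A ↦ B
    B ↦ CAC
    C ↦ AB

A->B, B->CAC, C->AB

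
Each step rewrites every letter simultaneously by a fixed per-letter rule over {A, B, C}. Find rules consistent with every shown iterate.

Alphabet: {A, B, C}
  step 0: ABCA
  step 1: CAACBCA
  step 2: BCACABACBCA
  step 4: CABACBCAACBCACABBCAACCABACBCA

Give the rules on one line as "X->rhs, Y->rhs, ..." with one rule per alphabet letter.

A->CA, B->AC, C->B

  step 1 ⇒ step 2: CAACBCA ⇒ B·CA·CA·B·AC·B·CA
    A ↦ CA
    B ↦ AC
    C ↦ B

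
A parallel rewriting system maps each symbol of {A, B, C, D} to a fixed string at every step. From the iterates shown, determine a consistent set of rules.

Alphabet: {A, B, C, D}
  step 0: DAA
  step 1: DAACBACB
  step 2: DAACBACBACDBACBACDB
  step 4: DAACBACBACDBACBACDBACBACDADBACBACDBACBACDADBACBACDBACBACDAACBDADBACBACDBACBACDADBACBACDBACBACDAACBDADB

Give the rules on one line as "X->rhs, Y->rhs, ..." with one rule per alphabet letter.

A->ACB, B->DB, C->AC, D->DA

  step 1 ⇒ step 2: DAACBACB ⇒ DA·ACB·ACB·AC·DB·ACB·AC·DB
    A ↦ ACB
    B ↦ DB
    C ↦ AC
    D ↦ DA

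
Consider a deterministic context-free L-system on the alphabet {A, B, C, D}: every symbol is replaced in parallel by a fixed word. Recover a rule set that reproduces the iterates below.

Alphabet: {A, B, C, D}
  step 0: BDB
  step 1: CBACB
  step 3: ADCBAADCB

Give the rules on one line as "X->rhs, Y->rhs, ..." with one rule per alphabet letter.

A->D, B->CB, C->D, D->A

  step 0 ⇒ step 1: BDB ⇒ CB·A·CB
    B ↦ CB
    D ↦ A
    A ↦ D  (constrained at step 1)
    C ↦ D  (constrained at step 1)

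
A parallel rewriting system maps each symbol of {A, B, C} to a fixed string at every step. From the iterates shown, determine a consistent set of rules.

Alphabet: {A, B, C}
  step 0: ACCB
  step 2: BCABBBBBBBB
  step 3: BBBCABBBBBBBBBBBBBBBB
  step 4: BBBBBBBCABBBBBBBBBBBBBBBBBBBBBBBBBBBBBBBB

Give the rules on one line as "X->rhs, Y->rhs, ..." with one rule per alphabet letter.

  step 3 ⇒ step 4: BBBCABBBBBBBBBBBBBBBB ⇒ BB·BB·BB·B·CA·BB·BB·BB·BB·BB·BB·BB·BB·BB·BB·BB·BB·BB·BB·BB·BB
    A ↦ CA
    B ↦ BB
    C ↦ B

A->CA, B->BB, C->B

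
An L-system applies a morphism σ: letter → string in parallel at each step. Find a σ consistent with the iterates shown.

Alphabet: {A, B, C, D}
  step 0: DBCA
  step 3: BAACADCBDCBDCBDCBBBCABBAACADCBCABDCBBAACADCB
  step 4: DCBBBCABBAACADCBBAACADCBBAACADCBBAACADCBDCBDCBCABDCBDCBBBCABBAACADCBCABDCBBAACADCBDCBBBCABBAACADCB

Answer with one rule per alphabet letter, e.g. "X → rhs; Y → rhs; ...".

  step 3 ⇒ step 4: BAACADCBDCBDCBDCBBBCABBAACADCBCABDCBBAACADCB ⇒ DCB·B·B·CA·B·BAA·CA·DCB·BAA·CA·DCB·BAA·CA·DCB·BAA·CA·DCB·DCB·DCB·CA·B·DCB·DCB·B·B·CA·B·BAA·CA·DCB·CA·B·DCB·BAA·CA·DCB·DCB·B·B·CA·B·BAA·CA·DCB
    A ↦ B
    B ↦ DCB
    C ↦ CA
    D ↦ BAA

A->B, B->DCB, C->CA, D->BAA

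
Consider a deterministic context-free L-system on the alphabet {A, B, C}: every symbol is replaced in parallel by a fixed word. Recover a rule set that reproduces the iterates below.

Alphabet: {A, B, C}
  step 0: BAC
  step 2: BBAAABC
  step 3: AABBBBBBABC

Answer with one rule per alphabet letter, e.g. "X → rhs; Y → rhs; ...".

A->BB, B->A, C->BC

  step 2 ⇒ step 3: BBAAABC ⇒ A·A·BB·BB·BB·A·BC
    A ↦ BB
    B ↦ A
    C ↦ BC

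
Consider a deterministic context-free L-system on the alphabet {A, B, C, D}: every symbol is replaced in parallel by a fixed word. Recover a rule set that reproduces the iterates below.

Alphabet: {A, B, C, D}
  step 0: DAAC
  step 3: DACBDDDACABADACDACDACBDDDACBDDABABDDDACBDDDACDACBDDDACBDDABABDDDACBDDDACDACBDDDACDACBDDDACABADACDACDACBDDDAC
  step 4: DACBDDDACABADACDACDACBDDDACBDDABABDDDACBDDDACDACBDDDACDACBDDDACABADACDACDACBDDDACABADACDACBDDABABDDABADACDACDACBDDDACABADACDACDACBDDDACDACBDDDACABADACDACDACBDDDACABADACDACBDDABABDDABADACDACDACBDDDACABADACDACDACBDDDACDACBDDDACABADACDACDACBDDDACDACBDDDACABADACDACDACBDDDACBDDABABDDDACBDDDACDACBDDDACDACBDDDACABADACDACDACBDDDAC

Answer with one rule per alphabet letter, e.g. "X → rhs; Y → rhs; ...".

  step 3 ⇒ step 4: DACBDDDACABADACDACDACBDDDACBDDABABDDDACBDDDACDACBDDDACBDDABABDDDACBDDDACDACBDDDACDACBDDDACABADACDACDACBDDDAC ⇒ DAC·BDD·DAC·ABA·DAC·DAC·DAC·BDD·DAC·BDD·ABA·BDD·DAC·BDD·DAC·DAC·BDD·DAC·DAC·BDD·DAC·ABA·DAC·DAC·DAC·BDD·DAC·ABA·DAC·DAC·BDD·ABA·BDD·ABA·DAC·DAC·DAC·BDD·DAC·ABA·DAC·DAC·DAC·BDD·DAC·DAC·BDD·DAC·ABA·DAC·DAC·DAC·BDD·DAC·ABA·DAC·DAC·BDD·ABA·BDD·ABA·DAC·DAC·DAC·BDD·DAC·ABA·DAC·DAC·DAC·BDD·DAC·DAC·BDD·DAC·ABA·DAC·DAC·DAC·BDD·DAC·DAC·BDD·DAC·ABA·DAC·DAC·DAC·BDD·DAC·BDD·ABA·BDD·DAC·BDD·DAC·DAC·BDD·DAC·DAC·BDD·DAC·ABA·DAC·DAC·DAC·BDD·DAC
    A ↦ BDD
    B ↦ ABA
    C ↦ DAC
    D ↦ DAC

A->BDD, B->ABA, C->DAC, D->DAC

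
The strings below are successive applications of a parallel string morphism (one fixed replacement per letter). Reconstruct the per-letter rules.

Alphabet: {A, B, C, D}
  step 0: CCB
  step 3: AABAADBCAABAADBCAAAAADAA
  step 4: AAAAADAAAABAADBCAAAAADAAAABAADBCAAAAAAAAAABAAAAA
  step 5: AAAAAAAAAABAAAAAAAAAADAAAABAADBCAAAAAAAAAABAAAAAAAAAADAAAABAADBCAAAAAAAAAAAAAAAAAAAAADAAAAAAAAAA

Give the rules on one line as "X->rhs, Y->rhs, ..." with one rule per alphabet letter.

  step 4 ⇒ step 5: AAAAADAAAABAADBCAAAAADAAAABAADBCAAAAAAAAAABAAAAA ⇒ AA·AA·AA·AA·AA·BA·AA·AA·AA·AA·AD·AA·AA·BA·AD·BC·AA·AA·AA·AA·AA·BA·AA·AA·AA·AA·AD·AA·AA·BA·AD·BC·AA·AA·AA·AA·AA·AA·AA·AA·AA·AA·AD·AA·AA·AA·AA·AA
    A ↦ AA
    B ↦ AD
    C ↦ BC
    D ↦ BA

A->AA, B->AD, C->BC, D->BA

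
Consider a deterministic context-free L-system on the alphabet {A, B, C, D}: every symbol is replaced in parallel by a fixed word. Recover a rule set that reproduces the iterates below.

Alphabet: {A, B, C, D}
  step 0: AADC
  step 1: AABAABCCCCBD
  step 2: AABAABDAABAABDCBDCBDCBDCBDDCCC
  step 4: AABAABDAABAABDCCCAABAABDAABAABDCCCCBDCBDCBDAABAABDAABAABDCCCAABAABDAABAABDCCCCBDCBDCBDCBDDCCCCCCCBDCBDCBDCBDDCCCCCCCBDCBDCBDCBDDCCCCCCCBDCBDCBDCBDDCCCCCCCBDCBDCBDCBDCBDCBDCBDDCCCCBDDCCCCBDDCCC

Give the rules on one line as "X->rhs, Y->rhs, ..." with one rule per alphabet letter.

A->AAB, B->D, C->CBD, D->CCC

  step 1 ⇒ step 2: AABAABCCCCBD ⇒ AAB·AAB·D·AAB·AAB·D·CBD·CBD·CBD·CBD·D·CCC
    A ↦ AAB
    B ↦ D
    C ↦ CBD
    D ↦ CCC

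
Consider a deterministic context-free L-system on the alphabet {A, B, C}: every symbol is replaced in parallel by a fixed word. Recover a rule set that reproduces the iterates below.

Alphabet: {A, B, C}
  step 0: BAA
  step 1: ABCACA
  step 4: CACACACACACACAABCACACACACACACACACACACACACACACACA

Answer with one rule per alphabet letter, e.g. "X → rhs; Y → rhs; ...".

  step 0 ⇒ step 1: BAA ⇒ AB·CA·CA
    A ↦ CA
    B ↦ AB
    C ↦ CA  (constrained at step 1)

A->CA, B->AB, C->CA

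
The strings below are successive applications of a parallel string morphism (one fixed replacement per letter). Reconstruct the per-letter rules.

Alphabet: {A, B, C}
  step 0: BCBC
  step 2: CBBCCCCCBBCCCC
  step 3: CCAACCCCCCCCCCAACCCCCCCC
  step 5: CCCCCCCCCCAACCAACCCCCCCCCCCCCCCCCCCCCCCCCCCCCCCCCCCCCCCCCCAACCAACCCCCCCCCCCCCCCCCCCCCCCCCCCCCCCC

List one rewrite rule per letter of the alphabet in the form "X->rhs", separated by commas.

A->CBB, B->A, C->CC

  step 2 ⇒ step 3: CBBCCCCCBBCCCC ⇒ CC·A·A·CC·CC·CC·CC·CC·A·A·CC·CC·CC·CC
    B ↦ A
    C ↦ CC
    A ↦ CBB  (constrained at step 3)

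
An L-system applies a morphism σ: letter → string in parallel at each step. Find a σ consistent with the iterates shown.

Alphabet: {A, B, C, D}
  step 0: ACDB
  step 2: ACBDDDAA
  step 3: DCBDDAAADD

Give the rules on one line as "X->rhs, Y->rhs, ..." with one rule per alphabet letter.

A->D, B->DD, C->CB, D->A

  step 2 ⇒ step 3: ACBDDDAA ⇒ D·CB·DD·A·A·A·D·D
    A ↦ D
    B ↦ DD
    C ↦ CB
    D ↦ A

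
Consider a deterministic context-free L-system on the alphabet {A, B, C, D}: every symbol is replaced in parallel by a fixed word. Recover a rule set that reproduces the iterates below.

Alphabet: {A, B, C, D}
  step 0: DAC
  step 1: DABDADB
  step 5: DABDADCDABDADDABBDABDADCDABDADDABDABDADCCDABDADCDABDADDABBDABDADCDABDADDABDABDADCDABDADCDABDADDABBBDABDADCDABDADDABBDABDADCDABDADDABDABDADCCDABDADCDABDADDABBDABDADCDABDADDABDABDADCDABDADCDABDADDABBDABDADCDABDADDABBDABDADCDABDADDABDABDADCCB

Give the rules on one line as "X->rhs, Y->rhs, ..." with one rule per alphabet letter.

  step 0 ⇒ step 1: DAC ⇒ DAB·DAD·B
    A ↦ DAD
    C ↦ B
    D ↦ DAB
    B ↦ C  (constrained at step 1)

A->DAD, B->C, C->B, D->DAB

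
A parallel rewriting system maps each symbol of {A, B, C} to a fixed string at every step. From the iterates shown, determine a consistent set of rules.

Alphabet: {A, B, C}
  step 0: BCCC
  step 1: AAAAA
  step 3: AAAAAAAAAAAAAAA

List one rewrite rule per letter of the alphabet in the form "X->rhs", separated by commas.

A->BC, B->AA, C->A

  step 0 ⇒ step 1: BCCC ⇒ AA·A·A·A
    B ↦ AA
    C ↦ A
    A ↦ BC  (constrained at step 1)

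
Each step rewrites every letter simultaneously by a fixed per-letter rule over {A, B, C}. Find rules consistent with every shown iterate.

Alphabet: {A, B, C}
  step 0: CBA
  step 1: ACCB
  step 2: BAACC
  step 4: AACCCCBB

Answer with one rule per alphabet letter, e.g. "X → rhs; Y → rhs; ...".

  step 1 ⇒ step 2: ACCB ⇒ B·A·A·CC
    A ↦ B
    B ↦ CC
    C ↦ A

A->B, B->CC, C->A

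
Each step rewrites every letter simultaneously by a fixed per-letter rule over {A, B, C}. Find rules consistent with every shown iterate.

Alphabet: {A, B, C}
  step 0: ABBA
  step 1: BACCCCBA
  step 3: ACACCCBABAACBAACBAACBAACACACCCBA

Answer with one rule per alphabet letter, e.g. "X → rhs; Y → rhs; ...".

  step 0 ⇒ step 1: ABBA ⇒ BA·CC·CC·BA
    A ↦ BA
    B ↦ CC
    C ↦ AC  (constrained at step 1)

A->BA, B->CC, C->AC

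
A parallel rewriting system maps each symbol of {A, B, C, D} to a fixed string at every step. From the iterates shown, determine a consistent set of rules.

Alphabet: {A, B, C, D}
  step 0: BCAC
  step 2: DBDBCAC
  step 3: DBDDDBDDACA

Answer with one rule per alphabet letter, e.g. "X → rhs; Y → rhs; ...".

  step 2 ⇒ step 3: DBDBCAC ⇒ DB·DD·DB·DD·A·C·A
    A ↦ C
    B ↦ DD
    C ↦ A
    D ↦ DB

A->C, B->DD, C->A, D->DB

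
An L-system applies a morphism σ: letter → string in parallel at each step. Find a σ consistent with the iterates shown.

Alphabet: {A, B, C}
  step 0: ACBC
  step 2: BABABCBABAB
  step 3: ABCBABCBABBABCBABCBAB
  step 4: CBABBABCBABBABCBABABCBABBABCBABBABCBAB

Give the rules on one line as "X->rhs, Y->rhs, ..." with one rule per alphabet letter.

A->CB, B->AB, C->B

  step 3 ⇒ step 4: ABCBABCBABBABCBABCBAB ⇒ CB·AB·B·AB·CB·AB·B·AB·CB·AB·AB·CB·AB·B·AB·CB·AB·B·AB·CB·AB
    A ↦ CB
    B ↦ AB
    C ↦ B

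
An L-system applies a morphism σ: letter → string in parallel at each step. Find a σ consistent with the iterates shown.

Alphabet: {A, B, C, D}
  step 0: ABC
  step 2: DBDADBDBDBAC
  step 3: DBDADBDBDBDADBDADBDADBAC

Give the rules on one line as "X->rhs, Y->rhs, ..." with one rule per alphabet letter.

A->DB, B->DA, C->AC, D->DB

  step 2 ⇒ step 3: DBDADBDBDBAC ⇒ DB·DA·DB·DB·DB·DA·DB·DA·DB·DA·DB·AC
    A ↦ DB
    B ↦ DA
    C ↦ AC
    D ↦ DB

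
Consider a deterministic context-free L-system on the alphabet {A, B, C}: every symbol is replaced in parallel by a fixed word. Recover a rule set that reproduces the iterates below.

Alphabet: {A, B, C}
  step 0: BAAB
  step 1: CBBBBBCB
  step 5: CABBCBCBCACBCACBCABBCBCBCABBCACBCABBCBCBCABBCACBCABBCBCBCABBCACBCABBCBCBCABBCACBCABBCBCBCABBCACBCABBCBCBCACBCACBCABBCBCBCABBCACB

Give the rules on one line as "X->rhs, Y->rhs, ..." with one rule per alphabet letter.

A->BB, B->CB, C->CA

  step 0 ⇒ step 1: BAAB ⇒ CB·BB·BB·CB
    A ↦ BB
    B ↦ CB
    C ↦ CA  (constrained at step 1)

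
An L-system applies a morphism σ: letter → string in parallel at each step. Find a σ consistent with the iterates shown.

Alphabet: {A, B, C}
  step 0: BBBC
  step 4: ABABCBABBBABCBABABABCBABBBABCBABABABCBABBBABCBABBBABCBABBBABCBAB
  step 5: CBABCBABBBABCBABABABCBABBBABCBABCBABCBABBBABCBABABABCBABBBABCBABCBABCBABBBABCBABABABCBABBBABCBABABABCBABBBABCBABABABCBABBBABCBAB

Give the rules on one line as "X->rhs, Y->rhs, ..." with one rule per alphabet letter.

A->CB, B->AB, C->BB

  step 4 ⇒ step 5: ABABCBABBBABCBABABABCBABBBABCBABABABCBABBBABCBABBBABCBABBBABCBAB ⇒ CB·AB·CB·AB·BB·AB·CB·AB·AB·AB·CB·AB·BB·AB·CB·AB·CB·AB·CB·AB·BB·AB·CB·AB·AB·AB·CB·AB·BB·AB·CB·AB·CB·AB·CB·AB·BB·AB·CB·AB·AB·AB·CB·AB·BB·AB·CB·AB·AB·AB·CB·AB·BB·AB·CB·AB·AB·AB·CB·AB·BB·AB·CB·AB
    A ↦ CB
    B ↦ AB
    C ↦ BB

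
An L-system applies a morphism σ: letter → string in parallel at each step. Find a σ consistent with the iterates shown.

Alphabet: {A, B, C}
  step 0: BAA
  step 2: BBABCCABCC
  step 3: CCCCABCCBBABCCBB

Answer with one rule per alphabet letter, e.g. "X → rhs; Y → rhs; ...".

  step 2 ⇒ step 3: BBABCCABCC ⇒ CC·CC·AB·CC·B·B·AB·CC·B·B
    A ↦ AB
    B ↦ CC
    C ↦ B

A->AB, B->CC, C->B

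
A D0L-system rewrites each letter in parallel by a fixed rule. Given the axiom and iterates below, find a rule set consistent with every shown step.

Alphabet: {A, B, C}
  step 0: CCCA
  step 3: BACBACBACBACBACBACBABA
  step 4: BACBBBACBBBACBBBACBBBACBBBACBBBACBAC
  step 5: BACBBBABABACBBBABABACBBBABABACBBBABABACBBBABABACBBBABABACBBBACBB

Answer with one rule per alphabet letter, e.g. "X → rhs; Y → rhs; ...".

  step 4 ⇒ step 5: BACBBBACBBBACBBBACBBBACBBBACBBBACBAC ⇒ BA·C·BB·BA·BA·BA·C·BB·BA·BA·BA·C·BB·BA·BA·BA·C·BB·BA·BA·BA·C·BB·BA·BA·BA·C·BB·BA·BA·BA·C·BB·BA·C·BB
    A ↦ C
    B ↦ BA
    C ↦ BB

A->C, B->BA, C->BB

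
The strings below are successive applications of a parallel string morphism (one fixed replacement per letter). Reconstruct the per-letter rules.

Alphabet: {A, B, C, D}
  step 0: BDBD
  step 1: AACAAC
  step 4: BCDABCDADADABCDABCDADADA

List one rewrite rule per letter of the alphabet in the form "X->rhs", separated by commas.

A->DA, B->AA, C->B, D->C

  step 0 ⇒ step 1: BDBD ⇒ AA·C·AA·C
    B ↦ AA
    D ↦ C
    A ↦ DA  (constrained at step 1)
    C ↦ B  (constrained at step 1)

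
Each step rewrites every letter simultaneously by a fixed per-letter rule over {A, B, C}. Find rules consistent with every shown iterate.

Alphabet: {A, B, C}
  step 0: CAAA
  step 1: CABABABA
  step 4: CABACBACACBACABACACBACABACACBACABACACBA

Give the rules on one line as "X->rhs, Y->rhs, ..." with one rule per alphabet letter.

  step 0 ⇒ step 1: CAAA ⇒ CA·BA·BA·BA
    A ↦ BA
    C ↦ CA
    B ↦ C  (constrained at step 1)

A->BA, B->C, C->CA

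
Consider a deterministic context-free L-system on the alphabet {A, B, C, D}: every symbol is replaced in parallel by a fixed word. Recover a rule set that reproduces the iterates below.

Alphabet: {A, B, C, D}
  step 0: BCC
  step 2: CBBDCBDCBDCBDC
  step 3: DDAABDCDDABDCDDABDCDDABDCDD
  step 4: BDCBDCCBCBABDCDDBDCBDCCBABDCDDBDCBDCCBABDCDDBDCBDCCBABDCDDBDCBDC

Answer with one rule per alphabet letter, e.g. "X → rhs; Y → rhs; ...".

  step 3 ⇒ step 4: DDAABDCDDABDCDDABDCDDABDCDD ⇒ BDC·BDC·CB·CB·A·BDC·DD·BDC·BDC·CB·A·BDC·DD·BDC·BDC·CB·A·BDC·DD·BDC·BDC·CB·A·BDC·DD·BDC·BDC
    A ↦ CB
    B ↦ A
    C ↦ DD
    D ↦ BDC

A->CB, B->A, C->DD, D->BDC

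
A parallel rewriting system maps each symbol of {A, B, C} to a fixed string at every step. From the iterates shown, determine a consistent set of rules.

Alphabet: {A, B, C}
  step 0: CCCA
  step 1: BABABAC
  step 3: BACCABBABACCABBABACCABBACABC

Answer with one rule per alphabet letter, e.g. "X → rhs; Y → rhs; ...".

A->C, B->CAB, C->BA

  step 0 ⇒ step 1: CCCA ⇒ BA·BA·BA·C
    A ↦ C
    C ↦ BA
    B ↦ CAB  (constrained at step 1)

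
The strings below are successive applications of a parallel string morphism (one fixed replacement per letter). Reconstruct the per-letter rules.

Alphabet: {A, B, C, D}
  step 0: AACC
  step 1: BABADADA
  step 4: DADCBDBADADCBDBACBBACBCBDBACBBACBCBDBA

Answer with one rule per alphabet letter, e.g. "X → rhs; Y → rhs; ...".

A->BA, B->D, C->DA, D->CB

  step 0 ⇒ step 1: AACC ⇒ BA·BA·DA·DA
    A ↦ BA
    C ↦ DA
    B ↦ D  (constrained at step 1)
    D ↦ CB  (constrained at step 1)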